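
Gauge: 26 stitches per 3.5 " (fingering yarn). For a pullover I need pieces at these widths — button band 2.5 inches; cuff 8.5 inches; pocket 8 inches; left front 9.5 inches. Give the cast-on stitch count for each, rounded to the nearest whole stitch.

Rate = 26/3.5 = 7.429 sts per in.
button band: 2.5 × 7.429 = 18.57 → 19.
cuff: 8.5 × 7.429 = 63.14 → 63.
pocket: 8 × 7.429 = 59.43 → 59.
left front: 9.5 × 7.429 = 70.57 → 71.

button band 19; cuff 63; pocket 59; left front 71.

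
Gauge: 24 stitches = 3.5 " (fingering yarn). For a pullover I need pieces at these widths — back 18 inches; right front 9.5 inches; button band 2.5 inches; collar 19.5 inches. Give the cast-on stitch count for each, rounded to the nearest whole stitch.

back 123; right front 65; button band 17; collar 134.

Rate = 24/3.5 = 6.857 sts per in.
back: 18 × 6.857 = 123.43 → 123.
right front: 9.5 × 6.857 = 65.14 → 65.
button band: 2.5 × 6.857 = 17.14 → 17.
collar: 19.5 × 6.857 = 133.71 → 134.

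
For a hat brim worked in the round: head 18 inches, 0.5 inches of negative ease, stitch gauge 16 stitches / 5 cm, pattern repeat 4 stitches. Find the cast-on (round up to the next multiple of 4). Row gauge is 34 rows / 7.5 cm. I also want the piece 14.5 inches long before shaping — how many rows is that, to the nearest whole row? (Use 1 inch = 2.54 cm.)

Cast on 144 stitches; work 167 rows.

Finished = 18 − 0.5 = 17.5 inches.
17.5 inches × 2.54 = 44.45 cm.
16/5 = 3.2 sts per cm; 44.45 × 3.2 = 142.24 sts.
Next multiple of 4 → 144.
14.5 inches = 36.83 cm; × 4.533 = 166.96 → 167 rows.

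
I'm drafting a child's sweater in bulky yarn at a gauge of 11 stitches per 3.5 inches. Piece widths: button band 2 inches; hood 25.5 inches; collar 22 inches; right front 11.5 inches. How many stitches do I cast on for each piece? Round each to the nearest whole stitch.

Rate = 11/3.5 = 3.143 sts per in.
button band: 2 × 3.143 = 6.29 → 6.
hood: 25.5 × 3.143 = 80.14 → 80.
collar: 22 × 3.143 = 69.14 → 69.
right front: 11.5 × 3.143 = 36.14 → 36.

button band 6; hood 80; collar 69; right front 36.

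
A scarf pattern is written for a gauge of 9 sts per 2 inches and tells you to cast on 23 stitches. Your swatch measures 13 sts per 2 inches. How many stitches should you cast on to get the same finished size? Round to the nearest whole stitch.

Scale factor = 13 / 9 = 1.444.
23 × 13 / 9 = 33.22 sts.
→ 33 sts.

33 stitches.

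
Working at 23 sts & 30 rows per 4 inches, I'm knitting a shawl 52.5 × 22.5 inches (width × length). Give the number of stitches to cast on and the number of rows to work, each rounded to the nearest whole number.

Stitch gauge = 23/4 = 5.75 sts/in; 52.5 × 5.75 = 301.88 → 302 sts.
Row gauge = 30/4 = 7.5 rows/in; 22.5 × 7.5 = 168.75 → 169 rows.

Cast on 302 stitches and work 169 rows.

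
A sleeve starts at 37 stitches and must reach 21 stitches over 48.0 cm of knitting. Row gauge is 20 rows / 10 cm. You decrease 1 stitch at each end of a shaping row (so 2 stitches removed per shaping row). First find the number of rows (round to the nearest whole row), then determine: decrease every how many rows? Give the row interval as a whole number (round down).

Decrease every 12th row.

Rows = 48.0 × 2 = 96.0 → 96 rows.
Stitches to remove: 16 → 8 shaping rows (at 2 st each).
96 / 8 = 12.00 → every 12 rows.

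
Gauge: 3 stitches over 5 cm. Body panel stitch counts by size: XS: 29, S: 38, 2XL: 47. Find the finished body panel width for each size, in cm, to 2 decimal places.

XS 48.33 cm; S 63.33 cm; 2XL 78.33 cm.

3/5 = 0.6 sts per cm.
XS: 29 / 0.6 = 48.333 → 48.33 cm.
S: 38 / 0.6 = 63.333 → 63.33 cm.
2XL: 47 / 0.6 = 78.333 → 78.33 cm.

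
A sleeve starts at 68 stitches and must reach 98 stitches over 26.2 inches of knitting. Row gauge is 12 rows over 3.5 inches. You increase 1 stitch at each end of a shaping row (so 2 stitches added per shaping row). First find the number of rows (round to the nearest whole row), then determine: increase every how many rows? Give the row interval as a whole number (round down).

Rows = 26.2 × 3.429 = 89.8 → 90 rows.
Stitches to add: 30 → 15 shaping rows (at 2 st each).
90 / 15 = 6.00 → every 6 rows.

Increase every 6th row.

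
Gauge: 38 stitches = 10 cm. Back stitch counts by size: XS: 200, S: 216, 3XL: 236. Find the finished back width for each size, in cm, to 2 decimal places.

XS 52.63 cm; S 56.84 cm; 3XL 62.11 cm.

38/10 = 3.8 sts per cm.
XS: 200 / 3.8 = 52.632 → 52.63 cm.
S: 216 / 3.8 = 56.842 → 56.84 cm.
3XL: 236 / 3.8 = 62.105 → 62.11 cm.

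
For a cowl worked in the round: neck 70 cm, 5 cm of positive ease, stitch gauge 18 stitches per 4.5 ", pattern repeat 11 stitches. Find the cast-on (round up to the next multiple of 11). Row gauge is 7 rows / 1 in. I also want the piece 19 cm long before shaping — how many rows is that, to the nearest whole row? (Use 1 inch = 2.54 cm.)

Finished = 70 + 5 = 75 cm.
75 cm × 1/2.54 = 29.53 inches.
18/4.5 = 4 sts per in; 29.53 × 4 = 118.11 sts.
Next multiple of 11 → 121.
19 cm = 7.48 inches; × 7 = 52.36 → 52 rows.

Cast on 121 stitches; work 52 rows.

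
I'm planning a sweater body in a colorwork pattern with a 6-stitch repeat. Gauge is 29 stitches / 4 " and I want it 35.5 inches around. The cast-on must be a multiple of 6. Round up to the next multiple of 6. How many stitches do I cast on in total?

258 stitches.

29 / 4 = 7.25 sts per inch.
35.5 × 7.25 = 257.38 sts.
Next multiple of 6: 258.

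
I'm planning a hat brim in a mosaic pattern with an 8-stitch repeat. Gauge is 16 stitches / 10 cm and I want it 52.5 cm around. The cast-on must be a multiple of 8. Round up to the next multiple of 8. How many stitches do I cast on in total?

CO 88 sts.

16 / 10 = 1.6 sts per cm.
52.5 × 1.6 = 84.00 sts.
Next multiple of 8: 88.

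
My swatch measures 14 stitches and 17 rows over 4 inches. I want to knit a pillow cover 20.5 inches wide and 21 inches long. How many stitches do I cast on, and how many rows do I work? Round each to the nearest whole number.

Stitch gauge = 14/4 = 3.5 sts/in; 20.5 × 3.5 = 71.75 → 72 sts.
Row gauge = 17/4 = 4.25 rows/in; 21 × 4.25 = 89.25 → 89 rows.

Cast on 72 stitches and work 89 rows.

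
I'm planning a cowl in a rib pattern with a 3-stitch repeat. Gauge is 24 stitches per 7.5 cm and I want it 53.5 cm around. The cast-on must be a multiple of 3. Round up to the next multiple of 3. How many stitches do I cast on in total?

24 / 7.5 = 3.2 sts per cm.
53.5 × 3.2 = 171.20 sts.
Next multiple of 3: 174.

CO 174 sts.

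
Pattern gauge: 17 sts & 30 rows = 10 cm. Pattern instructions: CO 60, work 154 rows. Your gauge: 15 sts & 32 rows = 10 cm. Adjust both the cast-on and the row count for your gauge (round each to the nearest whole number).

Stitches: 60 × 15/17 = 52.94 → 53.
Rows: 154 × 32/30 = 164.27 → 164.

Cast on 53 stitches; work 164 rows.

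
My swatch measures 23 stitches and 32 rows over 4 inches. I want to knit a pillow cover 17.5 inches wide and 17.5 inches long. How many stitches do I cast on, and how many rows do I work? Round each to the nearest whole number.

Stitch gauge = 23/4 = 5.75 sts/in; 17.5 × 5.75 = 100.62 → 101 sts.
Row gauge = 32/4 = 8 rows/in; 17.5 × 8 = 140.00 → 140 rows.

Cast on 101 stitches and work 140 rows.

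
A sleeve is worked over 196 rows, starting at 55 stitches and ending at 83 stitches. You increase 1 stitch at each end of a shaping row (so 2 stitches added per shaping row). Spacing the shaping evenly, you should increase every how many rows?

Increase every 14th row.

Stitches to add: |83 − 55| = 28.
Shaping rows needed: 28 / 2 = 14.
196 rows / 14 = every 14 rows.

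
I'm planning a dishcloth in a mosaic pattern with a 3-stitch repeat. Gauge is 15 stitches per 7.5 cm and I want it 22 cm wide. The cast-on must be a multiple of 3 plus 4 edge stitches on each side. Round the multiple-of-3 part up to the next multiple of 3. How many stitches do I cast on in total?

44 stitches.

15 / 7.5 = 2 sts per cm.
22 × 2 = 44.00 sts.
Less 8 edge sts → 36.00 for the repeat.
Next multiple of 3: 36.
Add back 8 edge sts → 44.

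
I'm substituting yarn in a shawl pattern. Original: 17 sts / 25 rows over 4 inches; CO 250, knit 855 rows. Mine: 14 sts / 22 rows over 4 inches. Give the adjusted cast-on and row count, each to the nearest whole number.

Stitches: 250 × 14/17 = 205.88 → 206.
Rows: 855 × 22/25 = 752.40 → 752.

Cast on 206 stitches; work 752 rows.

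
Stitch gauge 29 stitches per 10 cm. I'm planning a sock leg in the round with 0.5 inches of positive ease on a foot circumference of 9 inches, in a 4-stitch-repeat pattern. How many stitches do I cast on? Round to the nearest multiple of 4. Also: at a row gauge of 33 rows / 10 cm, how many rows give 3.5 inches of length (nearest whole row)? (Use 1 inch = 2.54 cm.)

Cast on 68 stitches; work 29 rows.

Finished = 9 + 0.5 = 9.5 inches.
9.5 inches × 2.54 = 24.13 cm.
29/10 = 2.9 sts per cm; 24.13 × 2.9 = 69.98 sts.
Nearest multiple of 4 → 68.
3.5 inches = 8.89 cm; × 3.3 = 29.34 → 29 rows.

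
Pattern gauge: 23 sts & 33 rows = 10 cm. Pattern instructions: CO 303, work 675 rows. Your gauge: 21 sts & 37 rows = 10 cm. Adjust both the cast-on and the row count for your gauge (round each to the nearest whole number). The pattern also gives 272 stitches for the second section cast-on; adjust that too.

Cast on 277 stitches; work 757 rows; second section cast-on 248 stitches.

Stitches: 303 × 21/23 = 276.65 → 277.
Rows: 675 × 37/33 = 756.82 → 757.
second section cast-on: 272 × 21/23 = 248.35 → 248.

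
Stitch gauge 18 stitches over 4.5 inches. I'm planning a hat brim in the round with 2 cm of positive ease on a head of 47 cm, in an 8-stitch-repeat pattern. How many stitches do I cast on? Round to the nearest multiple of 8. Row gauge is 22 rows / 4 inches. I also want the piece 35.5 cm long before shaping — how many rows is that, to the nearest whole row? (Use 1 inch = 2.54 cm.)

Cast on 80 stitches; work 77 rows.

Finished = 47 + 2 = 49 cm.
49 cm × 1/2.54 = 19.29 inches.
18/4.5 = 4 sts per in; 19.29 × 4 = 77.17 sts.
Nearest multiple of 8 → 80.
35.5 cm = 13.98 inches; × 5.5 = 76.87 → 77 rows.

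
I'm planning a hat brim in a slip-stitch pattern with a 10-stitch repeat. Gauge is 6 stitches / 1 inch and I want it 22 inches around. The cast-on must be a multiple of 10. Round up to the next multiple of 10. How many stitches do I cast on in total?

6 / 1 = 6 sts per inch.
22 × 6 = 132.00 sts.
Next multiple of 10: 140.

Cast on 140 stitches.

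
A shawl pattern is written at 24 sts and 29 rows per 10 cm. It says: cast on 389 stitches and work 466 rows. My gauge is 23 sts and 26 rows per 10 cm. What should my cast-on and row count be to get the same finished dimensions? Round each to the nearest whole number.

Stitches: 389 × 23/24 = 372.79 → 373.
Rows: 466 × 26/29 = 417.79 → 418.

Cast on 373 stitches; work 418 rows.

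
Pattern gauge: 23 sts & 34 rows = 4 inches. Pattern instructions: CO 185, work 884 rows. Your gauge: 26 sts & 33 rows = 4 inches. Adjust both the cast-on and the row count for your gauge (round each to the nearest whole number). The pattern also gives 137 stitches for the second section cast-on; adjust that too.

Cast on 209 stitches; work 858 rows; second section cast-on 155 stitches.

Stitches: 185 × 26/23 = 209.13 → 209.
Rows: 884 × 33/34 = 858.00 → 858.
second section cast-on: 137 × 26/23 = 154.87 → 155.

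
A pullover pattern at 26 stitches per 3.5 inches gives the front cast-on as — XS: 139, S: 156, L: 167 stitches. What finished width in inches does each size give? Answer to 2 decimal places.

26/3.5 = 7.429 sts per in.
XS: 139 / 7.429 = 18.712 → 18.71 in.
S: 156 / 7.429 = 21.000 → 21.00 in.
L: 167 / 7.429 = 22.481 → 22.48 in.

XS 18.71 inches; S 21.00 inches; L 22.48 inches.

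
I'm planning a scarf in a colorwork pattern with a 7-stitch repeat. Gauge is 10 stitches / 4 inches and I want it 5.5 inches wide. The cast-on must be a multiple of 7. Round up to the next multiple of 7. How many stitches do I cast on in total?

CO 14 sts.

10 / 4 = 2.5 sts per inch.
5.5 × 2.5 = 13.75 sts.
Next multiple of 7: 14.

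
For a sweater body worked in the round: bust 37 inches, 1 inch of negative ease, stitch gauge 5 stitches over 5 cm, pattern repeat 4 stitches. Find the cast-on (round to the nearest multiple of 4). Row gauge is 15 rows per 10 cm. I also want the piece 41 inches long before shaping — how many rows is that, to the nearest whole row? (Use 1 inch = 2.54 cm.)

Finished = 37 − 1 = 36 inches.
36 inches × 2.54 = 91.44 cm.
5/5 = 1 sts per cm; 91.44 × 1 = 91.44 sts.
Nearest multiple of 4 → 92.
41 inches = 104.14 cm; × 1.5 = 156.21 → 156 rows.

Cast on 92 stitches; work 156 rows.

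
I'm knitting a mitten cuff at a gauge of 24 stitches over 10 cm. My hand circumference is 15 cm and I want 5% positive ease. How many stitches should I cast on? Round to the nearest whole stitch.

Cast on 38 stitches.

Finished = 15 × 1.05 = 15.75 cm.
24 / 10 = 2.4 sts per cm.
15.75 × 2.4 = 37.80 sts.
→ 38 sts.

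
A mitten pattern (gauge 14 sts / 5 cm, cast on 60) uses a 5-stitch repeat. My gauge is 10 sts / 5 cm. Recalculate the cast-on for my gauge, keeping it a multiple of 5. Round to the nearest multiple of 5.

CO 45 sts.

60 × 10 / 14 = 42.86.
Nearest multiple of 5: 45.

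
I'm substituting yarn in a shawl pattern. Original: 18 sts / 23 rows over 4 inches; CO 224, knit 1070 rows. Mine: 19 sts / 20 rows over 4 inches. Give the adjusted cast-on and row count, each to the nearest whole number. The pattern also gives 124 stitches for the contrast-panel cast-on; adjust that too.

Cast on 236 stitches; work 930 rows; contrast-panel cast-on 131 stitches.

Stitches: 224 × 19/18 = 236.44 → 236.
Rows: 1070 × 20/23 = 930.43 → 930.
contrast-panel cast-on: 124 × 19/18 = 130.89 → 131.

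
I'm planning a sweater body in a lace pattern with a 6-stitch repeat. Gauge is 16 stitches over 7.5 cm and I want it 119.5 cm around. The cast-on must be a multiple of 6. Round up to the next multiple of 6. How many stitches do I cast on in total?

CO 258 sts.

16 / 7.5 = 2.133 sts per cm.
119.5 × 2.133 = 254.93 sts.
Next multiple of 6: 258.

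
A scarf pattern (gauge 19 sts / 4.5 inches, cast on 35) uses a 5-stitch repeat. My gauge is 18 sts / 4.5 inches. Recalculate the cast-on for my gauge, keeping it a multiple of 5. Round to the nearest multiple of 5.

35 × 18 / 19 = 33.16.
Nearest multiple of 5: 35.

CO 35 sts.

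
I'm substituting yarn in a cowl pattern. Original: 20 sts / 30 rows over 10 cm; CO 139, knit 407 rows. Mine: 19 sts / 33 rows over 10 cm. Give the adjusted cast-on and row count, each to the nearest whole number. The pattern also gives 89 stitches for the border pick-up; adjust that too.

Stitches: 139 × 19/20 = 132.05 → 132.
Rows: 407 × 33/30 = 447.70 → 448.
border pick-up: 89 × 19/20 = 84.55 → 85.

Cast on 132 stitches; work 448 rows; border pick-up 85 stitches.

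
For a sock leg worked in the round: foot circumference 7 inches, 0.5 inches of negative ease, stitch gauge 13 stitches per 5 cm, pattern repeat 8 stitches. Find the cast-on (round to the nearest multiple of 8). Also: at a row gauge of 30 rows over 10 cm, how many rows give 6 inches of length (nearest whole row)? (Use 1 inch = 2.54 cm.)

Cast on 40 stitches; work 46 rows.

Finished = 7 − 0.5 = 6.5 inches.
6.5 inches × 2.54 = 16.51 cm.
13/5 = 2.6 sts per cm; 16.51 × 2.6 = 42.93 sts.
Nearest multiple of 8 → 40.
6 inches = 15.24 cm; × 3 = 45.72 → 46 rows.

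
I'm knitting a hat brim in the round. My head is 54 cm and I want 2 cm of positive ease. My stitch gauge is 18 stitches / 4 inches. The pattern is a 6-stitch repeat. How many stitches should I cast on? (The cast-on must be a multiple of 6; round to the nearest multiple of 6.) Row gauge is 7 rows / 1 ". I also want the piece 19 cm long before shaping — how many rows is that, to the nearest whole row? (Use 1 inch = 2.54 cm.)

Finished = 54 + 2 = 56 cm.
56 cm × 1/2.54 = 22.05 inches.
18/4 = 4.5 sts per in; 22.05 × 4.5 = 99.21 sts.
Nearest multiple of 6 → 102.
19 cm = 7.48 inches; × 7 = 52.36 → 52 rows.

Cast on 102 stitches; work 52 rows.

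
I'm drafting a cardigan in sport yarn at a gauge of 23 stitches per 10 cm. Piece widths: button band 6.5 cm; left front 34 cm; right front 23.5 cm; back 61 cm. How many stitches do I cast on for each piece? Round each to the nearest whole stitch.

button band 15; left front 78; right front 54; back 140.

Rate = 23/10 = 2.3 sts per cm.
button band: 6.5 × 2.3 = 14.95 → 15.
left front: 34 × 2.3 = 78.20 → 78.
right front: 23.5 × 2.3 = 54.05 → 54.
back: 61 × 2.3 = 140.30 → 140.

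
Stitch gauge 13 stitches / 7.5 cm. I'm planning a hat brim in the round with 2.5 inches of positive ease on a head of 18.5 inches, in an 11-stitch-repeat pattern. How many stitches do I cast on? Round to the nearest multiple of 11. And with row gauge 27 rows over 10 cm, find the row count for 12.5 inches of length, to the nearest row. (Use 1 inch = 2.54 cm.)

Finished = 18.5 + 2.5 = 21 inches.
21 inches × 2.54 = 53.34 cm.
13/7.5 = 1.733 sts per cm; 53.34 × 1.733 = 92.46 sts.
Nearest multiple of 11 → 88.
12.5 inches = 31.75 cm; × 2.7 = 85.72 → 86 rows.

Cast on 88 stitches; work 86 rows.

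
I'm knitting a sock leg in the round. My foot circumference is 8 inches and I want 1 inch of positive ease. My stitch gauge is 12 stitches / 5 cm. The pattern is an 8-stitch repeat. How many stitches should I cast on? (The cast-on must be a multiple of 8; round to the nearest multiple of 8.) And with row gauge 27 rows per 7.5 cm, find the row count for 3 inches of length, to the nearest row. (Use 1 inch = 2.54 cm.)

Cast on 56 stitches; work 27 rows.

Finished = 8 + 1 = 9 inches.
9 inches × 2.54 = 22.86 cm.
12/5 = 2.4 sts per cm; 22.86 × 2.4 = 54.86 sts.
Nearest multiple of 8 → 56.
3 inches = 7.62 cm; × 3.6 = 27.43 → 27 rows.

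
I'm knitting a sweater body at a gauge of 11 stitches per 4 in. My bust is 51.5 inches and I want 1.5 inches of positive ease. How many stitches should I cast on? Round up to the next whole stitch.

CO 146 sts.

Finished = 51.5 + 1.5 = 53 in.
11 / 4 = 2.75 sts per inch.
53.00 × 2.75 = 145.75 sts.
→ 146 sts.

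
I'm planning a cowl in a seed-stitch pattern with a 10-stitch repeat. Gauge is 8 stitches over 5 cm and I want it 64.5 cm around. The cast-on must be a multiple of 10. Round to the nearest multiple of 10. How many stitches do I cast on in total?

Cast on 100 stitches.

8 / 5 = 1.6 sts per cm.
64.5 × 1.6 = 103.20 sts.
Nearest multiple of 10: 100.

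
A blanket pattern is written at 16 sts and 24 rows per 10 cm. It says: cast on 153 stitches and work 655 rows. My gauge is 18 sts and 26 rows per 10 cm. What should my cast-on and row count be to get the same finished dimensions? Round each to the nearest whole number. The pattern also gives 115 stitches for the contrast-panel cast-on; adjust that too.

Cast on 172 stitches; work 710 rows; contrast-panel cast-on 129 stitches.

Stitches: 153 × 18/16 = 172.12 → 172.
Rows: 655 × 26/24 = 709.58 → 710.
contrast-panel cast-on: 115 × 18/16 = 129.38 → 129.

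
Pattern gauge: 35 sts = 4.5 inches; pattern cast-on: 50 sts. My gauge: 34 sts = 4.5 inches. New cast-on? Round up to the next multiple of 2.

Scale factor = 34 / 35 = 0.971.
50 × 34 / 35 = 48.57 sts.
→ 50 sts.

CO 50 sts.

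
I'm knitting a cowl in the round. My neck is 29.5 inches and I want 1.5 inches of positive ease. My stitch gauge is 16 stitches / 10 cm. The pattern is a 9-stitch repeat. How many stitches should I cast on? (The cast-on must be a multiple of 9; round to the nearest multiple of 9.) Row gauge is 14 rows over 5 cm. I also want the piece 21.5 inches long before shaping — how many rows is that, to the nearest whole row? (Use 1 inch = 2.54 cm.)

Cast on 126 stitches; work 153 rows.

Finished = 29.5 + 1.5 = 31 inches.
31 inches × 2.54 = 78.74 cm.
16/10 = 1.6 sts per cm; 78.74 × 1.6 = 125.98 sts.
Nearest multiple of 9 → 126.
21.5 inches = 54.61 cm; × 2.8 = 152.91 → 153 rows.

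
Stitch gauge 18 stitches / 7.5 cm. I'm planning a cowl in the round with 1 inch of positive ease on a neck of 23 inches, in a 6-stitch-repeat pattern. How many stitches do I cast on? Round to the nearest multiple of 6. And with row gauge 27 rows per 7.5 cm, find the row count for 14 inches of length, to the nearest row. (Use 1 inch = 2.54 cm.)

Finished = 23 + 1 = 24 inches.
24 inches × 2.54 = 60.96 cm.
18/7.5 = 2.4 sts per cm; 60.96 × 2.4 = 146.30 sts.
Nearest multiple of 6 → 144.
14 inches = 35.56 cm; × 3.6 = 128.02 → 128 rows.

Cast on 144 stitches; work 128 rows.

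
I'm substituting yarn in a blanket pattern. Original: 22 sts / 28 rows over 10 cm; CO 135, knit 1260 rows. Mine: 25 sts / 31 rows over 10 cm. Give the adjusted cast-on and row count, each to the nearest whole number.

Stitches: 135 × 25/22 = 153.41 → 153.
Rows: 1260 × 31/28 = 1395.00 → 1395.

Cast on 153 stitches; work 1395 rows.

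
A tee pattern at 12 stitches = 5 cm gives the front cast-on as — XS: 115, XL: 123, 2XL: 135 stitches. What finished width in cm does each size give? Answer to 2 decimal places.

12/5 = 2.4 sts per cm.
XS: 115 / 2.4 = 47.917 → 47.92 cm.
XL: 123 / 2.4 = 51.250 → 51.25 cm.
2XL: 135 / 2.4 = 56.250 → 56.25 cm.

XS 47.92 cm; XL 51.25 cm; 2XL 56.25 cm.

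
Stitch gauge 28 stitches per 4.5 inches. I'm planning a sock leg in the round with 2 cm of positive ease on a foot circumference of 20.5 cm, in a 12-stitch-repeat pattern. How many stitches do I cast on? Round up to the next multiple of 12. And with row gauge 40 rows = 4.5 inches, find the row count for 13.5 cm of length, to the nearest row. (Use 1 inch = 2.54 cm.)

Finished = 20.5 + 2 = 22.5 cm.
22.5 cm × 1/2.54 = 8.86 inches.
28/4.5 = 6.222 sts per in; 8.86 × 6.222 = 55.12 sts.
Next multiple of 12 → 60.
13.5 cm = 5.31 inches; × 8.889 = 47.24 → 47 rows.

Cast on 60 stitches; work 47 rows.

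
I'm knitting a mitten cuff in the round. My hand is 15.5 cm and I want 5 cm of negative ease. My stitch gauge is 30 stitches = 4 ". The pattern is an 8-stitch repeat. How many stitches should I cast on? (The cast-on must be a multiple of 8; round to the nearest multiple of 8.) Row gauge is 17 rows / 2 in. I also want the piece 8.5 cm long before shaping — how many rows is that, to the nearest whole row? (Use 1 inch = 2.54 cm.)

Finished = 15.5 − 5 = 10.5 cm.
10.5 cm × 1/2.54 = 4.13 inches.
30/4 = 7.5 sts per in; 4.13 × 7.5 = 31.00 sts.
Nearest multiple of 8 → 32.
8.5 cm = 3.35 inches; × 8.5 = 28.44 → 28 rows.

Cast on 32 stitches; work 28 rows.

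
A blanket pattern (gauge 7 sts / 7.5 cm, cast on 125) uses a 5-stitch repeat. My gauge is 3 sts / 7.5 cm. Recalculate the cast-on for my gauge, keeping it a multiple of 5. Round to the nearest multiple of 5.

CO 55 sts.

125 × 3 / 7 = 53.57.
Nearest multiple of 5: 55.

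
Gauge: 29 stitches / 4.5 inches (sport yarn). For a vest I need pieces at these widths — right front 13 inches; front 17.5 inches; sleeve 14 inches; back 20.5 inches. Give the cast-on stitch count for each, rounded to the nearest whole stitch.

right front 84; front 113; sleeve 90; back 132.

Rate = 29/4.5 = 6.444 sts per in.
right front: 13 × 6.444 = 83.78 → 84.
front: 17.5 × 6.444 = 112.78 → 113.
sleeve: 14 × 6.444 = 90.22 → 90.
back: 20.5 × 6.444 = 132.11 → 132.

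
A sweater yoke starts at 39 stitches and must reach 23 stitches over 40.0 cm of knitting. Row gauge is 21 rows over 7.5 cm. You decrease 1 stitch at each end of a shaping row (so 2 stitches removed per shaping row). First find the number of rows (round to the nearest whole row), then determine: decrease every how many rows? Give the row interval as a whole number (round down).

Rows = 40.0 × 2.8 = 112.0 → 112 rows.
Stitches to remove: 16 → 8 shaping rows (at 2 st each).
112 / 8 = 14.00 → every 14 rows.

Decrease every 14th row.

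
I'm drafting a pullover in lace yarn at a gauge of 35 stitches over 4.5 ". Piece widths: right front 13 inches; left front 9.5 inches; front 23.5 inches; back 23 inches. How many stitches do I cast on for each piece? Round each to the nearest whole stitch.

Rate = 35/4.5 = 7.778 sts per in.
right front: 13 × 7.778 = 101.11 → 101.
left front: 9.5 × 7.778 = 73.89 → 74.
front: 23.5 × 7.778 = 182.78 → 183.
back: 23 × 7.778 = 178.89 → 179.

right front 101; left front 74; front 183; back 179.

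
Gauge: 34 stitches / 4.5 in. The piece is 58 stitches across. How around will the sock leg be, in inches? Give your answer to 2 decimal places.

7.68 inches.

34 stitches / 4.5 inch = 7.556 stitches per inch.
58 / 7.556 = 7.676 inches.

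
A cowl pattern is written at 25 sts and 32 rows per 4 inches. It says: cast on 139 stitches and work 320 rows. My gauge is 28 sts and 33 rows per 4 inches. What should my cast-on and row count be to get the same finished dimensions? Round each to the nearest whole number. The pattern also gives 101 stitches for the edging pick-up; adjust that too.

Cast on 156 stitches; work 330 rows; edging pick-up 113 stitches.

Stitches: 139 × 28/25 = 155.68 → 156.
Rows: 320 × 33/32 = 330.00 → 330.
edging pick-up: 101 × 28/25 = 113.12 → 113.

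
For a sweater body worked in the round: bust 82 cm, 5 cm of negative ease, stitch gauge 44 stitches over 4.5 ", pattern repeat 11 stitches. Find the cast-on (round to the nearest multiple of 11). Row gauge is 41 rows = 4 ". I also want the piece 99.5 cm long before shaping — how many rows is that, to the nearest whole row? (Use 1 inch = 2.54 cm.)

Finished = 82 − 5 = 77 cm.
77 cm × 1/2.54 = 30.31 inches.
44/4.5 = 9.778 sts per in; 30.31 × 9.778 = 296.41 sts.
Nearest multiple of 11 → 297.
99.5 cm = 39.17 inches; × 10.25 = 401.53 → 402 rows.

Cast on 297 stitches; work 402 rows.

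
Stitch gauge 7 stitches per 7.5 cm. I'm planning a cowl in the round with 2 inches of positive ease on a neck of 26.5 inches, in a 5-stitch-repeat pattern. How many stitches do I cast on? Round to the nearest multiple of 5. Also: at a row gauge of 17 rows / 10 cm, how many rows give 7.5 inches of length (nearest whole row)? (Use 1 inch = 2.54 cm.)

Cast on 70 stitches; work 32 rows.

Finished = 26.5 + 2 = 28.5 inches.
28.5 inches × 2.54 = 72.39 cm.
7/7.5 = 0.933 sts per cm; 72.39 × 0.933 = 67.56 sts.
Nearest multiple of 5 → 70.
7.5 inches = 19.05 cm; × 1.7 = 32.38 → 32 rows.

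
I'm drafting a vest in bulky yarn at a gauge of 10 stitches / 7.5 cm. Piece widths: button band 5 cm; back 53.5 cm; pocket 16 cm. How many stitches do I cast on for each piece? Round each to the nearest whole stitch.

button band 7; back 71; pocket 21.

Rate = 10/7.5 = 1.333 sts per cm.
button band: 5 × 1.333 = 6.67 → 7.
back: 53.5 × 1.333 = 71.33 → 71.
pocket: 16 × 1.333 = 21.33 → 21.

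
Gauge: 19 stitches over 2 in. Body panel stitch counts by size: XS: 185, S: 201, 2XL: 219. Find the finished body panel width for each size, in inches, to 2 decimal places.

19/2 = 9.5 sts per in.
XS: 185 / 9.5 = 19.474 → 19.47 in.
S: 201 / 9.5 = 21.158 → 21.16 in.
2XL: 219 / 9.5 = 23.053 → 23.05 in.

XS 19.47 inches; S 21.16 inches; 2XL 23.05 inches.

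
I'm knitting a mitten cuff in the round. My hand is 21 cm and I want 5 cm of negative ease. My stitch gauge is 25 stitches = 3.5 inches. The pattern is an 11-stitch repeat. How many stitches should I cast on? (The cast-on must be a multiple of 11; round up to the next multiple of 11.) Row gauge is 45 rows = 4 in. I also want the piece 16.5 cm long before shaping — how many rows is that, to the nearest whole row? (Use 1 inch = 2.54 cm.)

Cast on 55 stitches; work 73 rows.

Finished = 21 − 5 = 16 cm.
16 cm × 1/2.54 = 6.30 inches.
25/3.5 = 7.143 sts per in; 6.30 × 7.143 = 44.99 sts.
Next multiple of 11 → 55.
16.5 cm = 6.50 inches; × 11.25 = 73.08 → 73 rows.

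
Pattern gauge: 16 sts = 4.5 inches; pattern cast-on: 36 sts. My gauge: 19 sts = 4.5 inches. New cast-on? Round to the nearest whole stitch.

Scale factor = 19 / 16 = 1.188.
36 × 19 / 16 = 42.75 sts.
→ 43 sts.

Cast on 43 stitches.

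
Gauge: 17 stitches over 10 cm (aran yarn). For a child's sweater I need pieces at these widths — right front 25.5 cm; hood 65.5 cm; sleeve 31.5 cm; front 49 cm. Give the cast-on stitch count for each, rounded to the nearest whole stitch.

right front 43; hood 111; sleeve 54; front 83.

Rate = 17/10 = 1.7 sts per cm.
right front: 25.5 × 1.7 = 43.35 → 43.
hood: 65.5 × 1.7 = 111.35 → 111.
sleeve: 31.5 × 1.7 = 53.55 → 54.
front: 49 × 1.7 = 83.30 → 83.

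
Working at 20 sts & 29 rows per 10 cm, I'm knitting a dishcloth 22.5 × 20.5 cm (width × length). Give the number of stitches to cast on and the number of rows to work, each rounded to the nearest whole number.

Stitch gauge = 20/10 = 2 sts/cm; 22.5 × 2 = 45.00 → 45 sts.
Row gauge = 29/10 = 2.9 rows/cm; 20.5 × 2.9 = 59.45 → 59 rows.

Cast on 45 stitches and work 59 rows.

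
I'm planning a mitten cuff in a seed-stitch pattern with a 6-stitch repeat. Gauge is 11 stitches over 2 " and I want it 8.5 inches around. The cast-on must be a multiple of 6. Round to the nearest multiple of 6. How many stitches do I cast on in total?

11 / 2 = 5.5 sts per inch.
8.5 × 5.5 = 46.75 sts.
Nearest multiple of 6: 48.

CO 48 sts.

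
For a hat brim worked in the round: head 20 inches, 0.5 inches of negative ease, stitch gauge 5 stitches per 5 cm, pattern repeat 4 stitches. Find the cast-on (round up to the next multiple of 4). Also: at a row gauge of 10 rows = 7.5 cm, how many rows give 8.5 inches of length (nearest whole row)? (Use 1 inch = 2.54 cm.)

Finished = 20 − 0.5 = 19.5 inches.
19.5 inches × 2.54 = 49.53 cm.
5/5 = 1 sts per cm; 49.53 × 1 = 49.53 sts.
Next multiple of 4 → 52.
8.5 inches = 21.59 cm; × 1.333 = 28.79 → 29 rows.

Cast on 52 stitches; work 29 rows.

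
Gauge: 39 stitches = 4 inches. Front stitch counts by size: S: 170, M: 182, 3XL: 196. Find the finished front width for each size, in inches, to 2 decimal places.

S 17.44 inches; M 18.67 inches; 3XL 20.10 inches.

39/4 = 9.75 sts per in.
S: 170 / 9.75 = 17.436 → 17.44 in.
M: 182 / 9.75 = 18.667 → 18.67 in.
3XL: 196 / 9.75 = 20.103 → 20.10 in.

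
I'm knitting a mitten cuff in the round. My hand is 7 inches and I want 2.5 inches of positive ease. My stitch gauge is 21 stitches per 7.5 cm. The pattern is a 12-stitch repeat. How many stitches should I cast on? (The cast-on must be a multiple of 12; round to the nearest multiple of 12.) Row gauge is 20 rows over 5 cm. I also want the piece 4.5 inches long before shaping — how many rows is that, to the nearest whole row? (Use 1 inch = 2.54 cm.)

Finished = 7 + 2.5 = 9.5 inches.
9.5 inches × 2.54 = 24.13 cm.
21/7.5 = 2.8 sts per cm; 24.13 × 2.8 = 67.56 sts.
Nearest multiple of 12 → 72.
4.5 inches = 11.43 cm; × 4 = 45.72 → 46 rows.

Cast on 72 stitches; work 46 rows.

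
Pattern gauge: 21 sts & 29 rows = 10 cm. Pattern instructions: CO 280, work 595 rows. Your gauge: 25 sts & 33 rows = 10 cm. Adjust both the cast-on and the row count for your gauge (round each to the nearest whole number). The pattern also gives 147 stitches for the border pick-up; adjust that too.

Cast on 333 stitches; work 677 rows; border pick-up 175 stitches.

Stitches: 280 × 25/21 = 333.33 → 333.
Rows: 595 × 33/29 = 677.07 → 677.
border pick-up: 147 × 25/21 = 175.00 → 175.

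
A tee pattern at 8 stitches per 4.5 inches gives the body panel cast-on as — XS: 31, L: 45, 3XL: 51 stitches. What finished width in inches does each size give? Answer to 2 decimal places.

XS 17.44 inches; L 25.31 inches; 3XL 28.69 inches.

8/4.5 = 1.778 sts per in.
XS: 31 / 1.778 = 17.438 → 17.44 in.
L: 45 / 1.778 = 25.312 → 25.31 in.
3XL: 51 / 1.778 = 28.688 → 28.69 in.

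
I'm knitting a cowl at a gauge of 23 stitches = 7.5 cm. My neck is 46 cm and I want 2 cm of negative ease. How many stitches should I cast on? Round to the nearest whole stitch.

Finished = 46 − 2 = 44 cm.
23 / 7.5 = 3.067 sts per cm.
44.00 × 3.067 = 134.93 sts.
→ 135 sts.

CO 135 sts.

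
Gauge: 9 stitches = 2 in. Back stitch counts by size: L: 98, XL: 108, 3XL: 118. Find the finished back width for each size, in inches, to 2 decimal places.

9/2 = 4.5 sts per in.
L: 98 / 4.5 = 21.778 → 21.78 in.
XL: 108 / 4.5 = 24.000 → 24.00 in.
3XL: 118 / 4.5 = 26.222 → 26.22 in.

L 21.78 inches; XL 24.00 inches; 3XL 26.22 inches.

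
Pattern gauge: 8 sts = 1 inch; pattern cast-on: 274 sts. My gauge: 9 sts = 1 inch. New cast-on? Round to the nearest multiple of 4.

Scale factor = 9 / 8 = 1.125.
274 × 9 / 8 = 308.25 sts.
→ 308 sts.

Cast on 308 stitches.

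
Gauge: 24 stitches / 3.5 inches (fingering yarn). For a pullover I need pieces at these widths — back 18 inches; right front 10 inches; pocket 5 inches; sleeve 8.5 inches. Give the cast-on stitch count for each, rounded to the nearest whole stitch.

back 123; right front 69; pocket 34; sleeve 58.

Rate = 24/3.5 = 6.857 sts per in.
back: 18 × 6.857 = 123.43 → 123.
right front: 10 × 6.857 = 68.57 → 69.
pocket: 5 × 6.857 = 34.29 → 34.
sleeve: 8.5 × 6.857 = 58.29 → 58.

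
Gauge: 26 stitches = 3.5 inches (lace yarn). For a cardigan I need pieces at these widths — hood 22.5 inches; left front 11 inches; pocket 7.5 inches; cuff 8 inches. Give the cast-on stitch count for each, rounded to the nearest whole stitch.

Rate = 26/3.5 = 7.429 sts per in.
hood: 22.5 × 7.429 = 167.14 → 167.
left front: 11 × 7.429 = 81.71 → 82.
pocket: 7.5 × 7.429 = 55.71 → 56.
cuff: 8 × 7.429 = 59.43 → 59.

hood 167; left front 82; pocket 56; cuff 59.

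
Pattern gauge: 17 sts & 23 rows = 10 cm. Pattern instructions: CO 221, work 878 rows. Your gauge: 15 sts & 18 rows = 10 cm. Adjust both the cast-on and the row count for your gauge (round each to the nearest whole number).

Cast on 195 stitches; work 687 rows.

Stitches: 221 × 15/17 = 195.00 → 195.
Rows: 878 × 18/23 = 687.13 → 687.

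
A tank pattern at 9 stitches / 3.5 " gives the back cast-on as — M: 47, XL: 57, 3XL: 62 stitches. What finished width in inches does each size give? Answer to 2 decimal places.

9/3.5 = 2.571 sts per in.
M: 47 / 2.571 = 18.278 → 18.28 in.
XL: 57 / 2.571 = 22.167 → 22.17 in.
3XL: 62 / 2.571 = 24.111 → 24.11 in.

M 18.28 inches; XL 22.17 inches; 3XL 24.11 inches.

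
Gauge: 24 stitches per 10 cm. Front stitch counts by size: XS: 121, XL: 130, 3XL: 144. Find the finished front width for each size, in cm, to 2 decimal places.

24/10 = 2.4 sts per cm.
XS: 121 / 2.4 = 50.417 → 50.42 cm.
XL: 130 / 2.4 = 54.167 → 54.17 cm.
3XL: 144 / 2.4 = 60.000 → 60.00 cm.

XS 50.42 cm; XL 54.17 cm; 3XL 60.00 cm.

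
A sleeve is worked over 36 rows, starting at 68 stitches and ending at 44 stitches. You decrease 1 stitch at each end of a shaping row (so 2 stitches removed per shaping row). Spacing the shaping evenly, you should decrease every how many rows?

Stitches to remove: |44 − 68| = 24.
Shaping rows needed: 24 / 2 = 12.
36 rows / 12 = every 3 rows.

Decrease every 3rd row.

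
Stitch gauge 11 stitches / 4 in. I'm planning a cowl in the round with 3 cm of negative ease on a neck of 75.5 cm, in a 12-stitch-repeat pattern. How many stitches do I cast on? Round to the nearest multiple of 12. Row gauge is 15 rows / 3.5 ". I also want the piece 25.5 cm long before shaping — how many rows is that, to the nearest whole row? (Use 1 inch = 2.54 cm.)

Finished = 75.5 − 3 = 72.5 cm.
72.5 cm × 1/2.54 = 28.54 inches.
11/4 = 2.75 sts per in; 28.54 × 2.75 = 78.49 sts.
Nearest multiple of 12 → 84.
25.5 cm = 10.04 inches; × 4.286 = 43.03 → 43 rows.

Cast on 84 stitches; work 43 rows.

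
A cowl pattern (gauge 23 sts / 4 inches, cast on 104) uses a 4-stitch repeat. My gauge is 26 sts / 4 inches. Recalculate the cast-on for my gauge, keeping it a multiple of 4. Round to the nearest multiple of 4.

116 stitches.

104 × 26 / 23 = 117.57.
Nearest multiple of 4: 116.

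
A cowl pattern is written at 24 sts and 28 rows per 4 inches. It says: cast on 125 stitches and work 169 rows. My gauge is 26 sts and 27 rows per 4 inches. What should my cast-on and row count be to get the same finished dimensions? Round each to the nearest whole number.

Cast on 135 stitches; work 163 rows.

Stitches: 125 × 26/24 = 135.42 → 135.
Rows: 169 × 27/28 = 162.96 → 163.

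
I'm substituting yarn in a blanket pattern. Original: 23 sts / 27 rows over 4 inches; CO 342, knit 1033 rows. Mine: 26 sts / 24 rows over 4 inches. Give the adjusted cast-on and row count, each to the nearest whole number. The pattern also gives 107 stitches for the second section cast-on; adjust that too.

Stitches: 342 × 26/23 = 386.61 → 387.
Rows: 1033 × 24/27 = 918.22 → 918.
second section cast-on: 107 × 26/23 = 120.96 → 121.

Cast on 387 stitches; work 918 rows; second section cast-on 121 stitches.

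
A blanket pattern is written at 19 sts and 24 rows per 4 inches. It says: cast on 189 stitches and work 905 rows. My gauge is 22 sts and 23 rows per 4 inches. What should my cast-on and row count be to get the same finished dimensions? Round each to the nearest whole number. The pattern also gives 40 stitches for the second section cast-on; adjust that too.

Stitches: 189 × 22/19 = 218.84 → 219.
Rows: 905 × 23/24 = 867.29 → 867.
second section cast-on: 40 × 22/19 = 46.32 → 46.

Cast on 219 stitches; work 867 rows; second section cast-on 46 stitches.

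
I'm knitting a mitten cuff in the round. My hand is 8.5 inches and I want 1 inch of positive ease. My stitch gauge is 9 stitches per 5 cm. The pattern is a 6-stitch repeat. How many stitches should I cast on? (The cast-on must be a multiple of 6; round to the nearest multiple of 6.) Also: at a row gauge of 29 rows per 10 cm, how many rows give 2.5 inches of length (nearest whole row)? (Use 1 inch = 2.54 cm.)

Finished = 8.5 + 1 = 9.5 inches.
9.5 inches × 2.54 = 24.13 cm.
9/5 = 1.8 sts per cm; 24.13 × 1.8 = 43.43 sts.
Nearest multiple of 6 → 42.
2.5 inches = 6.35 cm; × 2.9 = 18.41 → 18 rows.

Cast on 42 stitches; work 18 rows.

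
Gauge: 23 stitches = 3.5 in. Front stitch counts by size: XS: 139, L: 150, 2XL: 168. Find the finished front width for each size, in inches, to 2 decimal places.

XS 21.15 inches; L 22.83 inches; 2XL 25.57 inches.

23/3.5 = 6.571 sts per in.
XS: 139 / 6.571 = 21.152 → 21.15 in.
L: 150 / 6.571 = 22.826 → 22.83 in.
2XL: 168 / 6.571 = 25.565 → 25.57 in.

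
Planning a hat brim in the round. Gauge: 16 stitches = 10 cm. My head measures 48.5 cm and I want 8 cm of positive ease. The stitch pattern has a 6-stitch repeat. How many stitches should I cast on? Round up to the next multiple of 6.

Finished = 48.5 + 8 = 56.5 cm.
16 / 10 = 1.6 sts/cm.
56.5 × 1.6 = 90.40 sts.
Next multiple of 6: 96.

CO 96 sts.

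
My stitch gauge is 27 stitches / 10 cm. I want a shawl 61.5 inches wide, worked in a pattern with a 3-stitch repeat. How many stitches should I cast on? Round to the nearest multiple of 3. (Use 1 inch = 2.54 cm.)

61.5 in = 61.5 × 2.54 = 156.21 cm.
27 / 10 = 2.7 sts/cm.
156.21 × 2.7 = 421.77 sts.
→ 423.

Cast on 423 stitches.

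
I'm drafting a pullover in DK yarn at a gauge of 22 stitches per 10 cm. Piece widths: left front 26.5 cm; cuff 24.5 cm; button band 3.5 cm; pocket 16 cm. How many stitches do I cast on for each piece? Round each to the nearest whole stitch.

left front 58; cuff 54; button band 8; pocket 35.

Rate = 22/10 = 2.2 sts per cm.
left front: 26.5 × 2.2 = 58.30 → 58.
cuff: 24.5 × 2.2 = 53.90 → 54.
button band: 3.5 × 2.2 = 7.70 → 8.
pocket: 16 × 2.2 = 35.20 → 35.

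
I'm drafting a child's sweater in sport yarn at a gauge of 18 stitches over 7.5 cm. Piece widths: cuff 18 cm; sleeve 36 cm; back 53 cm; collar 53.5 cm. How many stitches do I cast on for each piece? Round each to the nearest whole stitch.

Rate = 18/7.5 = 2.4 sts per cm.
cuff: 18 × 2.4 = 43.20 → 43.
sleeve: 36 × 2.4 = 86.40 → 86.
back: 53 × 2.4 = 127.20 → 127.
collar: 53.5 × 2.4 = 128.40 → 128.

cuff 43; sleeve 86; back 127; collar 128.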